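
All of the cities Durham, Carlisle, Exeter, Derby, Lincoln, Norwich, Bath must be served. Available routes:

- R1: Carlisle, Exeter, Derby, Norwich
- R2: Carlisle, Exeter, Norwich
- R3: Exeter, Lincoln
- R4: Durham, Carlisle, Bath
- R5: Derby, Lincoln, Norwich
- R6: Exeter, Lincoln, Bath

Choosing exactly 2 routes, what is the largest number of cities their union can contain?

Choosing R1, R4 covers {Durham, Carlisle, Exeter, Derby, Norwich, Bath} — 6 cities.
No choice of 2 routes does better; here Lincoln is left uncovered.

6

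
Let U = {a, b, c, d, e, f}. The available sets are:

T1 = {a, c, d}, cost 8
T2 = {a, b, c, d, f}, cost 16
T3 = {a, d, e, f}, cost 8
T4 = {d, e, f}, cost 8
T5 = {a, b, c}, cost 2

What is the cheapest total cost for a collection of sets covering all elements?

10

T3, T5 cover every element at cost 8 + 2 = 10.
Any cover uses at least 2 sets; among all covering selections none totals below 10.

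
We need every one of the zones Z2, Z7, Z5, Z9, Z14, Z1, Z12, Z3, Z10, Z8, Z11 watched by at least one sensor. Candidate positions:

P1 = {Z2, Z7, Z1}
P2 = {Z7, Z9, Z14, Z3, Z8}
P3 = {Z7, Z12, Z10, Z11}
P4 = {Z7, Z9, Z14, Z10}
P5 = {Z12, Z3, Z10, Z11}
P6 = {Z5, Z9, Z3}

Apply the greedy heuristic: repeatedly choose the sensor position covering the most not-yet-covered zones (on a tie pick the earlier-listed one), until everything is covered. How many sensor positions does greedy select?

Pick 1: P2 covers 5 new zones (Z7, Z9, Z14, Z3, Z8).
Pick 2: P3 covers 3 new zones (Z12, Z10, Z11).
Pick 3: P1 covers 2 new zones (Z2, Z1).
Pick 4: P6 covers 1 new zones (Z5).
Greedy uses 4 sensor positions.

4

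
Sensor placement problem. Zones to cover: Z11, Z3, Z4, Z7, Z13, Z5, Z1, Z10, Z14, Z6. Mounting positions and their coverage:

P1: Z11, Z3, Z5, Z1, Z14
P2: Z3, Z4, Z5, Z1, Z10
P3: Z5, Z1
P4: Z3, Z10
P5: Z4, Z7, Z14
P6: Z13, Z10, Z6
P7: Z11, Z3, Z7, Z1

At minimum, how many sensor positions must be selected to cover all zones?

P1, P5, P6 together cover {Z11, Z3, Z4, Z7, Z13, Z5, Z1, Z10, Z14, Z6} — every zone.
No 2 of the 7 sensor positions cover everything (all 21 pairs fall short), so 3 is minimum.

3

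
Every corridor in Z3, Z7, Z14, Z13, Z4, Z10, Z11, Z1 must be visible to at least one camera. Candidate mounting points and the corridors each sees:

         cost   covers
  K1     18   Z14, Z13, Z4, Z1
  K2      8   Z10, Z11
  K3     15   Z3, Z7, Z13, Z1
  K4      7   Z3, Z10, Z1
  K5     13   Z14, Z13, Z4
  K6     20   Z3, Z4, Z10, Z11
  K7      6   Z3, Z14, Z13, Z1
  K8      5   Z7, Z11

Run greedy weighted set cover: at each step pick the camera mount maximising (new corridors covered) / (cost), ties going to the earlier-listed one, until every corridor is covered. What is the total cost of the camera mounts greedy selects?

Pick 1: K7 adds 4 new (Z3, Z14, Z13, Z1) at cost 6 (ratio 4/6).
Pick 2: K8 adds 2 new (Z7, Z11) at cost 5 (ratio 2/5).
Pick 3: K4 adds 1 new (Z10) at cost 7 (ratio 1/7).
Pick 4: K5 adds 1 new (Z4) at cost 13 (ratio 1/13).
Greedy total cost: 6 + 5 + 7 + 13 = 31. (The true optimum is 25, so greedy overshoots here.)

31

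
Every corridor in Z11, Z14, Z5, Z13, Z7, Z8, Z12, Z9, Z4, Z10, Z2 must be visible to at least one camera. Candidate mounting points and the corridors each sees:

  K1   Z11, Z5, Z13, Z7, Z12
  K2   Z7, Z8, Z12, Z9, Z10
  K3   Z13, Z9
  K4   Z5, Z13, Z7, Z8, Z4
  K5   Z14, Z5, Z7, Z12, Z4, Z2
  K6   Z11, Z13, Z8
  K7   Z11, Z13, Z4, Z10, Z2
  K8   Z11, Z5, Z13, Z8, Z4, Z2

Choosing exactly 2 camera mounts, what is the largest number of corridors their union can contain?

10

Choosing K2, K8 covers {Z11, Z5, Z13, Z7, Z8, Z12, Z9, Z4, Z10, Z2} — 10 corridors.
No choice of 2 camera mounts does better; here Z14 is left uncovered.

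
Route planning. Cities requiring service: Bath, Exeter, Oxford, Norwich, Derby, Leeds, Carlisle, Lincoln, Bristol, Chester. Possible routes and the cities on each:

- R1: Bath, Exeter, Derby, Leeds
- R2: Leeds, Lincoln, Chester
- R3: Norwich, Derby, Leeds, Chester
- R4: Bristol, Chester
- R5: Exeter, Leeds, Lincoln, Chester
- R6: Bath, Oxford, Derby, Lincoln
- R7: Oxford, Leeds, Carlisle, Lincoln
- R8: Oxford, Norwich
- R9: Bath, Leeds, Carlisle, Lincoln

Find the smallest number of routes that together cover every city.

4

R1, R3, R4, R7 together cover {Bath, Exeter, Oxford, Norwich, Derby, Leeds, Carlisle, Lincoln, Bristol, Chester} — every city.
No 3 of the 9 routes cover everything (all 84 triples fall short), so 4 is minimum.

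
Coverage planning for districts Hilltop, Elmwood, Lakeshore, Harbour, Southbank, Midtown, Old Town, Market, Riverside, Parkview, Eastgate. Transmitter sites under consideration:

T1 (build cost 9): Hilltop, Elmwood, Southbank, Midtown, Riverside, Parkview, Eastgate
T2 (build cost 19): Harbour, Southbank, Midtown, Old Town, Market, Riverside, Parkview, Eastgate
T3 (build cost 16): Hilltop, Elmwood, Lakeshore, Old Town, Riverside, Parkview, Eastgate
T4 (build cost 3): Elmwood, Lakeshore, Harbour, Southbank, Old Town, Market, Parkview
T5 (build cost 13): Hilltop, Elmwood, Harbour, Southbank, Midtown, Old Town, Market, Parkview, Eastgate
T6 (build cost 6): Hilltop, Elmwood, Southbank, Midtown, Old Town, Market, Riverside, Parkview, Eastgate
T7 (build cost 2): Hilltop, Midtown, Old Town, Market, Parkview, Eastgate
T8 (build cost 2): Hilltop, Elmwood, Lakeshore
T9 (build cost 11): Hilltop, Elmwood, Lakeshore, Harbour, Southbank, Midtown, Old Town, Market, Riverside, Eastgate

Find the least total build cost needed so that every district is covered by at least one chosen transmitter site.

9

T4, T6 cover every district at build cost 3 + 6 = 9.
Any cover uses at least 2 transmitter sites; among all covering selections none totals below 9.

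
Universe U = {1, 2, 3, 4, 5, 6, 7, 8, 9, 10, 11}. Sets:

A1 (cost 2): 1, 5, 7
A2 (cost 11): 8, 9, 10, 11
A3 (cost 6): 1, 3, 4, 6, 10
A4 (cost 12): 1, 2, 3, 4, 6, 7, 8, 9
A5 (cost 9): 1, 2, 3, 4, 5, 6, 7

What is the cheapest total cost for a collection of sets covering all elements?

A2, A5 cover every element at cost 11 + 9 = 20.
Any cover uses at least 2 sets; among all covering selections none totals below 20.
Greedy by coverage-per-cost would pick A1, A3, A2, A5 for 28 — worse than the optimum 20.

20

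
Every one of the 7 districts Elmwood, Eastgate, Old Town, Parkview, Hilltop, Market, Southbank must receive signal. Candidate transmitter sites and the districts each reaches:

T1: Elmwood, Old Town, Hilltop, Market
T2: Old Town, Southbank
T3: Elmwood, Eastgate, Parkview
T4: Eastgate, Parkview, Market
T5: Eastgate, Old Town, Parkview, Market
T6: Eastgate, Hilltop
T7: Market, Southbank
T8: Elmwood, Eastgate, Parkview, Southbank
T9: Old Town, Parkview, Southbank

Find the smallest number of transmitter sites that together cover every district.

2

T1, T8 together cover {Elmwood, Eastgate, Old Town, Parkview, Hilltop, Market, Southbank} — every district.
No single transmitter site contains all 7 districts, so 2 is optimal.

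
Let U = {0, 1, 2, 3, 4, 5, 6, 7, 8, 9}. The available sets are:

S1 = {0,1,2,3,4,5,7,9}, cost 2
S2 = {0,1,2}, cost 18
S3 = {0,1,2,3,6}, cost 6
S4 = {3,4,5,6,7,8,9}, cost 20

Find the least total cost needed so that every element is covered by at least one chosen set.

22

S1, S4 cover every element at cost 2 + 20 = 22.
Any cover uses at least 2 sets; among all covering selections none totals below 22.
Greedy by coverage-per-cost would pick S1, S3, S4 for 28 — worse than the optimum 22.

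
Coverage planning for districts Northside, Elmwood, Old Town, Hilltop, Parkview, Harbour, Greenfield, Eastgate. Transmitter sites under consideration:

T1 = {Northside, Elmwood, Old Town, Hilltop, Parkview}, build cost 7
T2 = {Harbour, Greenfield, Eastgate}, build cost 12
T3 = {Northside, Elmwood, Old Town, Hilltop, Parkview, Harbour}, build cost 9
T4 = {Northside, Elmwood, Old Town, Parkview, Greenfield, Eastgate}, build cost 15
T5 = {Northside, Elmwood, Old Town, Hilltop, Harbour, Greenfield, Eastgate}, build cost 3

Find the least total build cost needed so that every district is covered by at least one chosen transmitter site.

T1, T5 cover every district at build cost 7 + 3 = 10.
Any cover uses at least 2 transmitter sites; among all covering selections none totals below 10.

10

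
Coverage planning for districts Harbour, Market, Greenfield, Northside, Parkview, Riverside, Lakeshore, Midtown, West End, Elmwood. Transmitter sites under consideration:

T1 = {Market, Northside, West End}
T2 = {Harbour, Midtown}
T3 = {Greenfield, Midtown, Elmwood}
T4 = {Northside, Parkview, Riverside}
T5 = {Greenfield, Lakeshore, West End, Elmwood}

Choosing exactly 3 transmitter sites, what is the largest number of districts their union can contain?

Choosing T2, T4, T5 covers {Harbour, Greenfield, Northside, Parkview, Riverside, Lakeshore, Midtown, West End, Elmwood} — 9 districts.
No choice of 3 transmitter sites does better; here Market is left uncovered.

9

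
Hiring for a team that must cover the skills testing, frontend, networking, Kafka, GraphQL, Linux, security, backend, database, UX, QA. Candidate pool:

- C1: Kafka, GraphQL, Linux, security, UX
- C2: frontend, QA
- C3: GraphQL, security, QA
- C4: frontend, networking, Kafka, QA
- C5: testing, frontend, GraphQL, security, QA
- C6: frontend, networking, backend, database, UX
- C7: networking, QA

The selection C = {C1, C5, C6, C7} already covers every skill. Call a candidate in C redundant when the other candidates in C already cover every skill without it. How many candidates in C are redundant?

Drop C1: Kafka, Linux uncovered — not redundant.
Drop C5: testing uncovered — not redundant.
Drop C6: backend, database uncovered — not redundant.
Drop C7: the rest still cover every skill — redundant.
1 redundant: C7.

1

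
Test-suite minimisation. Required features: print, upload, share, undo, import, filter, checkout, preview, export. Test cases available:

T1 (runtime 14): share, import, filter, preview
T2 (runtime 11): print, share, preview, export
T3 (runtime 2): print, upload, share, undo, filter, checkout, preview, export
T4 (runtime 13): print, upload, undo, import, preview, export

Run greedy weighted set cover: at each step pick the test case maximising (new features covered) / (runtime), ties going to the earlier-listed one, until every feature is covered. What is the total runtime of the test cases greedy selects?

Pick 1: T3 adds 8 new (print, upload, share, undo, filter, checkout, preview, export) at runtime 2 (ratio 8/2).
Pick 2: T4 adds 1 new (import) at runtime 13 (ratio 1/13).
Greedy total runtime: 2 + 13 = 15.

15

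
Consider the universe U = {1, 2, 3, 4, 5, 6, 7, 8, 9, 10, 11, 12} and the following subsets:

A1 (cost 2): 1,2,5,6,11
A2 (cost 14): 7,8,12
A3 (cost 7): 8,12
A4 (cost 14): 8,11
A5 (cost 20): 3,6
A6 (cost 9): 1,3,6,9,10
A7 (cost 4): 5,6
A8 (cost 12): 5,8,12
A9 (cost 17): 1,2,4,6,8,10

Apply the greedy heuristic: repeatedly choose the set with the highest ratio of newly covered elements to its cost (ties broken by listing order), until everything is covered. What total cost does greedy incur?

Pick 1: A1 adds 5 new (1, 2, 5, 6, 11) at cost 2 (ratio 5/2).
Pick 2: A6 adds 3 new (3, 9, 10) at cost 9 (ratio 3/9).
Pick 3: A3 adds 2 new (8, 12) at cost 7 (ratio 2/7).
Pick 4: A2 adds 1 new (7) at cost 14 (ratio 1/14).
Pick 5: A9 adds 1 new (4) at cost 17 (ratio 1/17).
Greedy total cost: 2 + 9 + 7 + 14 + 17 = 49. (The true optimum is 42, so greedy overshoots here.)

49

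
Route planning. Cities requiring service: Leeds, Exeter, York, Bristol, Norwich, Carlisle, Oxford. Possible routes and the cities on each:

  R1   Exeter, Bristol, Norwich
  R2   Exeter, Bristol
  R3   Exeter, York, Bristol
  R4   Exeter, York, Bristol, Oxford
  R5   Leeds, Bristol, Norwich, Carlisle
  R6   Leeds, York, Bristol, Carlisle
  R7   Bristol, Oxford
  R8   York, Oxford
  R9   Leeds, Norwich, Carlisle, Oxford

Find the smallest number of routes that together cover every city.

R3, R9 together cover {Leeds, Exeter, York, Bristol, Norwich, Carlisle, Oxford} — every city.
No single route contains all 7 cities, so 2 is optimal.

2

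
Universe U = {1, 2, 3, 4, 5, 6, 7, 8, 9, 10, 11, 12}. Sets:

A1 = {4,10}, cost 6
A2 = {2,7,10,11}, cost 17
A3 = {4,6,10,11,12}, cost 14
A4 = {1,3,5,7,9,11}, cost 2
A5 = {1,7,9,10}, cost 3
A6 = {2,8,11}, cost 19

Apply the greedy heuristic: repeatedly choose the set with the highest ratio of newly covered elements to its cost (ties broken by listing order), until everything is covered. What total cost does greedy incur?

41

Pick 1: A4 adds 6 new (1, 3, 5, 7, 9, 11) at cost 2 (ratio 6/2).
Pick 2: A1 adds 2 new (4, 10) at cost 6 (ratio 2/6).
Pick 3: A3 adds 2 new (6, 12) at cost 14 (ratio 2/14).
Pick 4: A6 adds 2 new (2, 8) at cost 19 (ratio 2/19).
Greedy total cost: 2 + 6 + 14 + 19 = 41. (The true optimum is 35, so greedy overshoots here.)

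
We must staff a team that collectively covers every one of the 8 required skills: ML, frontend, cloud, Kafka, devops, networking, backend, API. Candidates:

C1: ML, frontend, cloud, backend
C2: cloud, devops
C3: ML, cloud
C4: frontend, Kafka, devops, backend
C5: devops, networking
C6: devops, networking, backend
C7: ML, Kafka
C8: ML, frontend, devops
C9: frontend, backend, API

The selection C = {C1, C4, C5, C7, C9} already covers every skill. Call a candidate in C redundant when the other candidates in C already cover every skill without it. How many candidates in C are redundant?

Drop C1: cloud uncovered — not redundant.
Drop C4: the rest still cover every skill — redundant.
Drop C5: networking uncovered — not redundant.
Drop C7: the rest still cover every skill — redundant.
Drop C9: API uncovered — not redundant.
2 redundant: C4, C7.

2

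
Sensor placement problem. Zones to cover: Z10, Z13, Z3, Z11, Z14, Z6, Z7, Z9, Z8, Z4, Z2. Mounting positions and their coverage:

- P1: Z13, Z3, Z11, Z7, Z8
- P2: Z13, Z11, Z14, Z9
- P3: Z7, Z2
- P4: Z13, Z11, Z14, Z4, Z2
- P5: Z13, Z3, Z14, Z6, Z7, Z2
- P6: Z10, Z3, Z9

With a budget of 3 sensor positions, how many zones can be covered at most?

10

Choosing P1, P4, P6 covers {Z10, Z13, Z3, Z11, Z14, Z7, Z9, Z8, Z4, Z2} — 10 zones.
No choice of 3 sensor positions does better; here Z6 is left uncovered.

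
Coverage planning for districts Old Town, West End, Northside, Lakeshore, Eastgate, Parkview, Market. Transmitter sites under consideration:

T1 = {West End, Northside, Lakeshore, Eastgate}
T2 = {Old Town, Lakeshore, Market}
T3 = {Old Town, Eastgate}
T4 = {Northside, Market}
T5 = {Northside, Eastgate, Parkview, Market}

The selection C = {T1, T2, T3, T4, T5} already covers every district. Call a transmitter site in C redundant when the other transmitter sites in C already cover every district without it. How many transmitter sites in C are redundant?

Drop T1: West End uncovered — not redundant.
Drop T2: the rest still cover every district — redundant.
Drop T3: the rest still cover every district — redundant.
Drop T4: the rest still cover every district — redundant.
Drop T5: Parkview uncovered — not redundant.
3 redundant: T2, T3, T4.

3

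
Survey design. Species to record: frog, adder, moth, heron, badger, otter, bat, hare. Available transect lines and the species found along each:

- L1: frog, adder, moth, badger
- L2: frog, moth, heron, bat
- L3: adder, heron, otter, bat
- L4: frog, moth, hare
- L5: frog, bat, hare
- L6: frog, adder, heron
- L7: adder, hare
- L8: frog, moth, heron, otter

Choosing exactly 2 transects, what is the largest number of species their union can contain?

Choosing L1, L3 covers {frog, adder, moth, heron, badger, otter, bat} — 7 species.
No choice of 2 transects does better; here hare is left uncovered.

7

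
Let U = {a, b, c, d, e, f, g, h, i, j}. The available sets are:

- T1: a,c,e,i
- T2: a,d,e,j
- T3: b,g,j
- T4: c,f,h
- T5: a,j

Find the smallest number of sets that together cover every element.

4

T1, T2, T3, T4 together cover {a, b, c, d, e, f, g, h, i, j} — every element.
No 3 of the 5 sets cover everything (all 10 triples fall short), so 4 is minimum.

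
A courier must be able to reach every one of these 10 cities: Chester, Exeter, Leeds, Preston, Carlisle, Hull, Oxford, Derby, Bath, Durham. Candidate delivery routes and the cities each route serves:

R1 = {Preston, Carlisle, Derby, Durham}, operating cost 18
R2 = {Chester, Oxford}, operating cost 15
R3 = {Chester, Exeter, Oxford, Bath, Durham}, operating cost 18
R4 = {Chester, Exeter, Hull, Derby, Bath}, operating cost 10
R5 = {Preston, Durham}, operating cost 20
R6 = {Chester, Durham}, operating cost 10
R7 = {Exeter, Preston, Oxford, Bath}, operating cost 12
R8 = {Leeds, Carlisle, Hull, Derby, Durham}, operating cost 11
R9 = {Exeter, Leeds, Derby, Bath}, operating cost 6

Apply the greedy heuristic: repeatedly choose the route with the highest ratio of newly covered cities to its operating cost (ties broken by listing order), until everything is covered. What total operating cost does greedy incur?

Pick 1: R9 adds 4 new (Exeter, Leeds, Derby, Bath) at operating cost 6 (ratio 4/6).
Pick 2: R8 adds 3 new (Carlisle, Hull, Durham) at operating cost 11 (ratio 3/11).
Pick 3: R7 adds 2 new (Preston, Oxford) at operating cost 12 (ratio 2/12).
Pick 4: R4 adds 1 new (Chester) at operating cost 10 (ratio 1/10).
Greedy total operating cost: 6 + 11 + 12 + 10 = 39. (The true optimum is 33, so greedy overshoots here.)

39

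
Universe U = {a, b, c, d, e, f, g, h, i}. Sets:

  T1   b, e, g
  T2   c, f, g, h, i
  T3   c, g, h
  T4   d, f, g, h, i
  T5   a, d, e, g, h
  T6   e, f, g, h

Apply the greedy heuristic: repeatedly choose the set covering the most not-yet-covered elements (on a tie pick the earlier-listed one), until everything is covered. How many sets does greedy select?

3

Pick 1: T2 covers 5 new elements (c, f, g, h, i).
Pick 2: T5 covers 3 new elements (a, d, e).
Pick 3: T1 covers 1 new elements (b).
Greedy uses 3 sets.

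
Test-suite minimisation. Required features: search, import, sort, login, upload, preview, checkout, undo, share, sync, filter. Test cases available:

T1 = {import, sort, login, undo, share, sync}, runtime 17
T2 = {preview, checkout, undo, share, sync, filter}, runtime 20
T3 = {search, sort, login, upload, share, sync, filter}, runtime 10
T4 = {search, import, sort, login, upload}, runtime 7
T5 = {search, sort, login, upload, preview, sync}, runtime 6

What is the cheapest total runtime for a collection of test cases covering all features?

T2, T4 cover every feature at runtime 20 + 7 = 27.
Any cover uses at least 2 test cases; among all covering selections none totals below 27.

27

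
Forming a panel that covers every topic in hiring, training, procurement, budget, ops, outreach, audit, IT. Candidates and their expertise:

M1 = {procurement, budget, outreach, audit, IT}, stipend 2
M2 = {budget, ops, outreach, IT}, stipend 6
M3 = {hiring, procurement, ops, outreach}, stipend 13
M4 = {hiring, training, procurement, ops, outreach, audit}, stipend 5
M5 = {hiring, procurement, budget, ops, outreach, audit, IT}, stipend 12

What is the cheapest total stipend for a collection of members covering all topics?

7

M1, M4 cover every topic at stipend 2 + 5 = 7.
Any cover uses at least 2 members; among all covering selections none totals below 7.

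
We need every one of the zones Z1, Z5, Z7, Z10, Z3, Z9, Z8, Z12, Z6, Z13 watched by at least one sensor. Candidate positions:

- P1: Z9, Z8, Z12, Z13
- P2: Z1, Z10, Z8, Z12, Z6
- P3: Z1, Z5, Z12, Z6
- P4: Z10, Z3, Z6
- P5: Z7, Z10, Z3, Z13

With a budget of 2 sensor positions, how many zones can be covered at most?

Choosing P2, P5 covers {Z1, Z7, Z10, Z3, Z8, Z12, Z6, Z13} — 8 zones.
No choice of 2 sensor positions does better; here Z5, Z9 are left uncovered.

8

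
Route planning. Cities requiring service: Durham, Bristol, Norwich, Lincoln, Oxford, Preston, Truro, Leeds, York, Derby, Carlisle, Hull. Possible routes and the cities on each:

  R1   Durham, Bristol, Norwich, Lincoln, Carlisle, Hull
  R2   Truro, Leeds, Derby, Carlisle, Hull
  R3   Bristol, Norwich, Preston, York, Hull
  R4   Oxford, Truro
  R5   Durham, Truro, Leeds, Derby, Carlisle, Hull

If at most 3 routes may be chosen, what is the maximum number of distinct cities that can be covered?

11

Choosing R1, R2, R3 covers {Durham, Bristol, Norwich, Lincoln, Preston, Truro, Leeds, York, Derby, Carlisle, Hull} — 11 cities.
No choice of 3 routes does better; here Oxford is left uncovered.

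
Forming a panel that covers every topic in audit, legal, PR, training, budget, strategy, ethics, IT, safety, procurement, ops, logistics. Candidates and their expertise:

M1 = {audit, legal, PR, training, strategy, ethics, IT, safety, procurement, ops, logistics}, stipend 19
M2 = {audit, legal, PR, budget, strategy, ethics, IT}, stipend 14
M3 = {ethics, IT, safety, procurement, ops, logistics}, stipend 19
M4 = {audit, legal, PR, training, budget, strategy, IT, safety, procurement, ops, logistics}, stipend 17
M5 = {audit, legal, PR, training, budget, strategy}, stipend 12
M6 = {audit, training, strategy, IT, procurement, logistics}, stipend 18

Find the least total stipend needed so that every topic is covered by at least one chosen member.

31

M1, M5 cover every topic at stipend 19 + 12 = 31.
Any cover uses at least 2 members; among all covering selections none totals below 31.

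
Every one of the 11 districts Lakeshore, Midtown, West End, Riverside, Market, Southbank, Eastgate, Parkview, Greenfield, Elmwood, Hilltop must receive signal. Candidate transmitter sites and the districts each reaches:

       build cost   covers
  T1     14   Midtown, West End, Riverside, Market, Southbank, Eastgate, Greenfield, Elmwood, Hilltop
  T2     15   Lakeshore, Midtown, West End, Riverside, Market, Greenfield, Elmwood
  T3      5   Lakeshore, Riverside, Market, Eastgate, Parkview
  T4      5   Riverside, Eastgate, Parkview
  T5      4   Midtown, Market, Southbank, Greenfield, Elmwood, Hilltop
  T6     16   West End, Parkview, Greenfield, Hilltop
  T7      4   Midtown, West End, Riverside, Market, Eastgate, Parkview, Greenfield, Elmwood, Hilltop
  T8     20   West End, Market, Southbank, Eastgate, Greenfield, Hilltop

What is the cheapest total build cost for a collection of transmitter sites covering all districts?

T3, T5, T7 cover every district at build cost 5 + 4 + 4 = 13.
Any cover uses at least 2 transmitter sites; among all covering selections none totals below 13.

13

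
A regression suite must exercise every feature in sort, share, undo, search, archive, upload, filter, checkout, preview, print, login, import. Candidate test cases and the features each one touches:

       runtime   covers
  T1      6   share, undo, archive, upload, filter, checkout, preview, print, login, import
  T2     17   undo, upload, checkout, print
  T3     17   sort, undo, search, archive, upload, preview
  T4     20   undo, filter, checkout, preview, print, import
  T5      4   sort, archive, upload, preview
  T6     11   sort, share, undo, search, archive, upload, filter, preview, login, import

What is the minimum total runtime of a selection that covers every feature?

17

T1, T6 cover every feature at runtime 6 + 11 = 17.
Any cover uses at least 2 test cases; among all covering selections none totals below 17.
Greedy by coverage-per-runtime would pick T1, T5, T6 for 21 — worse than the optimum 17.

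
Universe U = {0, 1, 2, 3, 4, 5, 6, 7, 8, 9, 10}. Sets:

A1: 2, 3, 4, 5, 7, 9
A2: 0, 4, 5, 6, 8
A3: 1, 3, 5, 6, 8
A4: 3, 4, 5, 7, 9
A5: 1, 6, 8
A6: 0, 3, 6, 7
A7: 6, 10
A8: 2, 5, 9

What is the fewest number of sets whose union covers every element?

A1, A2, A3, A7 together cover {0, 1, 2, 3, 4, 5, 6, 7, 8, 9, 10} — every element.
No 3 of the 8 sets cover everything (all 56 triples fall short), so 4 is minimum.

4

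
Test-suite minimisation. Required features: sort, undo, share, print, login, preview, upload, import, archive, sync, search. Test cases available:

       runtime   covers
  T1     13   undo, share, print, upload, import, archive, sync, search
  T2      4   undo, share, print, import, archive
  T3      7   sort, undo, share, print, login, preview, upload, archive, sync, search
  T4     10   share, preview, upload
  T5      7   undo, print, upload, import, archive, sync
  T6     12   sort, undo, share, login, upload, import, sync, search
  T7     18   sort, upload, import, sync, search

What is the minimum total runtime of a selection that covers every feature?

T2, T3 cover every feature at runtime 4 + 7 = 11.
Any cover uses at least 2 test cases; among all covering selections none totals below 11.

11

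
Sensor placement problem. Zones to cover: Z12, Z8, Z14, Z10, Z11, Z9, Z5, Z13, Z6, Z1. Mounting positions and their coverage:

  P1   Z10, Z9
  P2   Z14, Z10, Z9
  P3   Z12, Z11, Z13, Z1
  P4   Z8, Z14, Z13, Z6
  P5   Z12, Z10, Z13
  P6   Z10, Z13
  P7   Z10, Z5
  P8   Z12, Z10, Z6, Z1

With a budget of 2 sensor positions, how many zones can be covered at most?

7

Choosing P2, P3 covers {Z12, Z14, Z10, Z11, Z9, Z13, Z1} — 7 zones.
No choice of 2 sensor positions does better; here Z8, Z5, Z6 are left uncovered.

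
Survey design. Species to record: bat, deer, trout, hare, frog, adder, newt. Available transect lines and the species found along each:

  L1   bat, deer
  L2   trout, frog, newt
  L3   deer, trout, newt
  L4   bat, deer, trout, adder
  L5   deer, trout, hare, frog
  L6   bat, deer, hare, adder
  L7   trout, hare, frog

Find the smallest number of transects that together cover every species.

L2, L6 together cover {bat, deer, trout, hare, frog, adder, newt} — every species.
No single transect contains all 7 species, so 2 is optimal.

2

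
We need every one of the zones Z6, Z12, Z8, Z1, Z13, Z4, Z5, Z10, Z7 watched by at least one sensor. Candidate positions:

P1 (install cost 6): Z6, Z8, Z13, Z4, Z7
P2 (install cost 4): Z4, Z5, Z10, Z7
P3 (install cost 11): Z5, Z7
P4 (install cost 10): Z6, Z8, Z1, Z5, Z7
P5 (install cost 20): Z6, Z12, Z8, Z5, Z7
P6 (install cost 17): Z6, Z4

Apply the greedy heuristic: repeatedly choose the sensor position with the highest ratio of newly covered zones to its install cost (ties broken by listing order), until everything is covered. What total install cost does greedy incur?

Pick 1: P2 adds 4 new (Z4, Z5, Z10, Z7) at install cost 4 (ratio 4/4).
Pick 2: P1 adds 3 new (Z6, Z8, Z13) at install cost 6 (ratio 3/6).
Pick 3: P4 adds 1 new (Z1) at install cost 10 (ratio 1/10).
Pick 4: P5 adds 1 new (Z12) at install cost 20 (ratio 1/20).
Greedy total install cost: 4 + 6 + 10 + 20 = 40.

40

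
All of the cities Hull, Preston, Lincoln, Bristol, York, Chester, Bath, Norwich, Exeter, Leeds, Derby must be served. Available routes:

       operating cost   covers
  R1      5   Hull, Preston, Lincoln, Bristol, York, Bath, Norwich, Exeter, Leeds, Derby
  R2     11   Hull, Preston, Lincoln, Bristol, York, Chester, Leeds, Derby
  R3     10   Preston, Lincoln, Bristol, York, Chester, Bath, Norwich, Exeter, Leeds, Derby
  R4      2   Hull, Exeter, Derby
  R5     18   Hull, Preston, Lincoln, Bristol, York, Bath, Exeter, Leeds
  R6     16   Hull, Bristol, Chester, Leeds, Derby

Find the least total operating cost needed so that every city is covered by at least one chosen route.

R3, R4 cover every city at operating cost 10 + 2 = 12.
Any cover uses at least 2 routes; among all covering selections none totals below 12.
Greedy by coverage-per-operating cost would pick R1, R3 for 15 — worse than the optimum 12.

12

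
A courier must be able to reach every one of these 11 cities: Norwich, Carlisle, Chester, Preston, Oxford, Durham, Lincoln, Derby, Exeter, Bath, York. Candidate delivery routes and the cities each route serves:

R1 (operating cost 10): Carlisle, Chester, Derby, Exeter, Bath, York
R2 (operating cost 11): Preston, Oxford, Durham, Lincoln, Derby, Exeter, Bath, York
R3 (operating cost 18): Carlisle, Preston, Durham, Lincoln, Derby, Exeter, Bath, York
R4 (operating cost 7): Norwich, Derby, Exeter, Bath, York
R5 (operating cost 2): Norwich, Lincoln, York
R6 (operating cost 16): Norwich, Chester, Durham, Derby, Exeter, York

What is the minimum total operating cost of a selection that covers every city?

R1, R2, R5 cover every city at operating cost 10 + 11 + 2 = 23.
Any cover uses at least 3 routes; among all covering selections none totals below 23.

23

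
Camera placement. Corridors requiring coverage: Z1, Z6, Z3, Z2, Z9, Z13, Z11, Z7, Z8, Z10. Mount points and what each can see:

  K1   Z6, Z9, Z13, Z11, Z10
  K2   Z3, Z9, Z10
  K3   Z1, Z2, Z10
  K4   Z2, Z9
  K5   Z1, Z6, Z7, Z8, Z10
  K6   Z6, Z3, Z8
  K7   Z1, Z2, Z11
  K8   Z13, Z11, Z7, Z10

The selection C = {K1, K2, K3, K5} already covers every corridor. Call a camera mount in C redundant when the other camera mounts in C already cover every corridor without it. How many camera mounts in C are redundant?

Drop K1: Z13, Z11 uncovered — not redundant.
Drop K2: Z3 uncovered — not redundant.
Drop K3: Z2 uncovered — not redundant.
Drop K5: Z7, Z8 uncovered — not redundant.
None of the camera mounts in C is redundant.

0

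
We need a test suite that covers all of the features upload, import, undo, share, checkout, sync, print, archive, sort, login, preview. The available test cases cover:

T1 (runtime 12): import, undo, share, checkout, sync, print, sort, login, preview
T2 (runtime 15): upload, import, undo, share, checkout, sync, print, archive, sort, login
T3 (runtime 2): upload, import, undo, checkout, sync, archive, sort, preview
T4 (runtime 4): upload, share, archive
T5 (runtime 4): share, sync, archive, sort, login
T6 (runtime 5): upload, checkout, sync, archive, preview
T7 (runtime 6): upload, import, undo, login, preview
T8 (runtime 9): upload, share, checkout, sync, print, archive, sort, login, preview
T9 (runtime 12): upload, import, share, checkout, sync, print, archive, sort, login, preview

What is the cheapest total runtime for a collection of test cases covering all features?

T3, T8 cover every feature at runtime 2 + 9 = 11.
Any cover uses at least 2 test cases; among all covering selections none totals below 11.
Greedy by coverage-per-runtime would pick T3, T5, T8 for 15 — worse than the optimum 11.

11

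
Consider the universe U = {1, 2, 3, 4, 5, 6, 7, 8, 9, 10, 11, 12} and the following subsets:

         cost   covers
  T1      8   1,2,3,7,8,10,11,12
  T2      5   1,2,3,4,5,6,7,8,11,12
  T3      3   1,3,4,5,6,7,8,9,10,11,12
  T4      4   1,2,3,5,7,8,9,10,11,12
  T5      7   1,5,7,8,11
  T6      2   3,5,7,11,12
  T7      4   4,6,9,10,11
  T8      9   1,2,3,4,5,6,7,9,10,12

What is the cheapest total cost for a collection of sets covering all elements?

T3, T4 cover every element at cost 3 + 4 = 7.
Any cover uses at least 2 sets; among all covering selections none totals below 7.

7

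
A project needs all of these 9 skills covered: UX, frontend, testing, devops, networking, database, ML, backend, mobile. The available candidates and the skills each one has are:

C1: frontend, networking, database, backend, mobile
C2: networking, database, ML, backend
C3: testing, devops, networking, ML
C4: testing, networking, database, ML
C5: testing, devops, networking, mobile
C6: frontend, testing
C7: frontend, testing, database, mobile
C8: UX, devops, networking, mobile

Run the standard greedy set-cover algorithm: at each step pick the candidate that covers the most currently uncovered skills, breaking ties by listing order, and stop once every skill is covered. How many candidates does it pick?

3

Pick 1: C1 covers 5 new skills (frontend, networking, database, backend, mobile).
Pick 2: C3 covers 3 new skills (testing, devops, ML).
Pick 3: C8 covers 1 new skills (UX).
Greedy uses 3 candidates.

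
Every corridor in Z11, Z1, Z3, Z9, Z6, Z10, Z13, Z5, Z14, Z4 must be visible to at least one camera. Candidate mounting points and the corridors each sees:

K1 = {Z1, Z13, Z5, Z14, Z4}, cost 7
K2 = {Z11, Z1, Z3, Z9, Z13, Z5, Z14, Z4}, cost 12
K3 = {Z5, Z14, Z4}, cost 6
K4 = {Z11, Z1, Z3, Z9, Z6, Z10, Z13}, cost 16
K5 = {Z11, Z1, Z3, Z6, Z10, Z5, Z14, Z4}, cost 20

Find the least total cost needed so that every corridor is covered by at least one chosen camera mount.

K3, K4 cover every corridor at cost 6 + 16 = 22.
Any cover uses at least 2 camera mounts; among all covering selections none totals below 22.

22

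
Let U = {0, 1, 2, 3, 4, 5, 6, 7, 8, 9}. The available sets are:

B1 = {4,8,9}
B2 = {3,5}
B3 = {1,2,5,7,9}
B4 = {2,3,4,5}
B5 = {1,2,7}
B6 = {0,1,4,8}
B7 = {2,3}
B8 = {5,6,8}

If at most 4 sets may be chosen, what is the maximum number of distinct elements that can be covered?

Choosing B2, B3, B6, B8 covers {0, 1, 2, 3, 4, 5, 6, 7, 8, 9} — 10 elements.
That is all 10 elements.

10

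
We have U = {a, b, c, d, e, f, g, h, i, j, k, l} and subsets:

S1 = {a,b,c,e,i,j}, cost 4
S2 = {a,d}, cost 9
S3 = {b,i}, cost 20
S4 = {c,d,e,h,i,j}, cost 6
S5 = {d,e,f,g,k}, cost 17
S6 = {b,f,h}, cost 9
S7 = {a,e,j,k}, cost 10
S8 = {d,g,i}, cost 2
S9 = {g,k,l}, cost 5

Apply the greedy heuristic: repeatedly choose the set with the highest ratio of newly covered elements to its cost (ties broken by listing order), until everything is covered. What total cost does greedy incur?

Pick 1: S1 adds 6 new (a, b, c, e, i, j) at cost 4 (ratio 6/4).
Pick 2: S8 adds 2 new (d, g) at cost 2 (ratio 2/2).
Pick 3: S9 adds 2 new (k, l) at cost 5 (ratio 2/5).
Pick 4: S6 adds 2 new (f, h) at cost 9 (ratio 2/9).
Greedy total cost: 4 + 2 + 5 + 9 = 20.

20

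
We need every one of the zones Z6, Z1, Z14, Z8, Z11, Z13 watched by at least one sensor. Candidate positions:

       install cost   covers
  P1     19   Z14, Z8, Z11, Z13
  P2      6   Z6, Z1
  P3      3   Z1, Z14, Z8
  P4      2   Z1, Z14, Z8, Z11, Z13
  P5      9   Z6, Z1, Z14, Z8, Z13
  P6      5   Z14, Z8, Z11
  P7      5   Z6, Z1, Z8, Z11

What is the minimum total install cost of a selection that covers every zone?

7

P4, P7 cover every zone at install cost 2 + 5 = 7.
Any cover uses at least 2 sensor positions; among all covering selections none totals below 7.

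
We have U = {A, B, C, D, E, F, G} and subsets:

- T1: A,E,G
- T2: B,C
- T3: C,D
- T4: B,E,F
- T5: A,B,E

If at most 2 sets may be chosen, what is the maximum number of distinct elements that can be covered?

5

Choosing T1, T2 covers {A, B, C, E, G} — 5 elements.
No choice of 2 sets does better; here D, F are left uncovered.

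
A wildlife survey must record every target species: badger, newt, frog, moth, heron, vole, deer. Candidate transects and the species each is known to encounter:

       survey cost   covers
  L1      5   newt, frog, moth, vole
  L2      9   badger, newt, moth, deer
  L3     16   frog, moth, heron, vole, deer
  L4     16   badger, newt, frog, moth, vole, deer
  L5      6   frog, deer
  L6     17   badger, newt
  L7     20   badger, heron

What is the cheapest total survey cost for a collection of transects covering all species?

L2, L3 cover every species at survey cost 9 + 16 = 25.
Any cover uses at least 2 transects; among all covering selections none totals below 25.
Greedy by coverage-per-survey cost would pick L1, L2, L3 for 30 — worse than the optimum 25.

25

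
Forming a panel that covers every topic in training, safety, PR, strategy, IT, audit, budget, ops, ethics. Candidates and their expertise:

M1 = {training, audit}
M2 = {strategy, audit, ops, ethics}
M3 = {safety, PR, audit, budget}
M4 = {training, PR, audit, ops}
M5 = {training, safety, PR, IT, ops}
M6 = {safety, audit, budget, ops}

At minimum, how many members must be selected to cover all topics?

M2, M3, M5 together cover {training, safety, PR, strategy, IT, audit, budget, ops, ethics} — every topic.
No 2 of the 6 members cover everything (all 15 pairs fall short), so 3 is minimum.

3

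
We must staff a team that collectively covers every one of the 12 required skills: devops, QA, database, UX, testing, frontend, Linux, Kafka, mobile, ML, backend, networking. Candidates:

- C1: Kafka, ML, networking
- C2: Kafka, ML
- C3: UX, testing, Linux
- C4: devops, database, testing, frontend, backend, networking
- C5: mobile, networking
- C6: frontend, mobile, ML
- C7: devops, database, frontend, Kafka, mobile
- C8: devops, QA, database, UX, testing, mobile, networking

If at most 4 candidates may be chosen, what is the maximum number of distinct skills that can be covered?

12

Choosing C1, C3, C4, C8 covers {devops, QA, database, UX, testing, frontend, Linux, Kafka, mobile, ML, backend, networking} — 12 skills.
That is all 12 skills.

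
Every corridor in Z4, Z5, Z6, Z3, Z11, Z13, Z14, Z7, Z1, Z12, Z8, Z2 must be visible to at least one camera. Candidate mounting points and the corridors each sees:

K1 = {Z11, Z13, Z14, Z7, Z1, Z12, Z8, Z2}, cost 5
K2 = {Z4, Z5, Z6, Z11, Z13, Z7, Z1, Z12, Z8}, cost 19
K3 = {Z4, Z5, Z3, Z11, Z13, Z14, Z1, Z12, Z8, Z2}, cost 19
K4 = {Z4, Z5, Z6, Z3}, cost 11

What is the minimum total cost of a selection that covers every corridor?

K1, K4 cover every corridor at cost 5 + 11 = 16.
Any cover uses at least 2 camera mounts; among all covering selections none totals below 16.

16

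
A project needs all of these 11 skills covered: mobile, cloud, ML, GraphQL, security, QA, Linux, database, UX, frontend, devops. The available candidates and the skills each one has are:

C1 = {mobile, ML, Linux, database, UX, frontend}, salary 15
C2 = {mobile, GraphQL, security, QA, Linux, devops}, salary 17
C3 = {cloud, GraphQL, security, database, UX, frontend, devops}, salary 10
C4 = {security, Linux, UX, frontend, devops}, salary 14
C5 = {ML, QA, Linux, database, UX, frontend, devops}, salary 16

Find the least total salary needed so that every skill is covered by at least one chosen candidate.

41

C1, C3, C5 cover every skill at salary 15 + 10 + 16 = 41.
Any cover uses at least 3 candidates; among all covering selections none totals below 41.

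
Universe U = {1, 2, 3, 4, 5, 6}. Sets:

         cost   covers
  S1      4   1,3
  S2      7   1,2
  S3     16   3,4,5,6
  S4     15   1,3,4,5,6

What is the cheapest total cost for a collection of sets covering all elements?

S2, S4 cover every element at cost 7 + 15 = 22.
Any cover uses at least 2 sets; among all covering selections none totals below 22.
Greedy by coverage-per-cost would pick S1, S4, S2 for 26 — worse than the optimum 22.

22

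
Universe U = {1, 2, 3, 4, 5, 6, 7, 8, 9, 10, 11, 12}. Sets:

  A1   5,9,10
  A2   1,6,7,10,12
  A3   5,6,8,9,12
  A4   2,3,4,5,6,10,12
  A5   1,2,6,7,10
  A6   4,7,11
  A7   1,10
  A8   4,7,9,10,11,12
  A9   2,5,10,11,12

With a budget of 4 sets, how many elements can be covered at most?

12

Choosing A2, A3, A4, A6 covers {1, 2, 3, 4, 5, 6, 7, 8, 9, 10, 11, 12} — 12 elements.
That is all 12 elements.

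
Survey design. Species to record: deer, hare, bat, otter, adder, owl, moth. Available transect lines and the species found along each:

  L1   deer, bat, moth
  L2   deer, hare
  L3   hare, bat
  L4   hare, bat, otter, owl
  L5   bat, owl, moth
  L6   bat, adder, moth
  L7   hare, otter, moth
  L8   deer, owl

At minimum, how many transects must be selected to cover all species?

L1, L4, L6 together cover {deer, hare, bat, otter, adder, owl, moth} — every species.
No 2 of the 8 transects cover everything (all 28 pairs fall short), so 3 is minimum.

3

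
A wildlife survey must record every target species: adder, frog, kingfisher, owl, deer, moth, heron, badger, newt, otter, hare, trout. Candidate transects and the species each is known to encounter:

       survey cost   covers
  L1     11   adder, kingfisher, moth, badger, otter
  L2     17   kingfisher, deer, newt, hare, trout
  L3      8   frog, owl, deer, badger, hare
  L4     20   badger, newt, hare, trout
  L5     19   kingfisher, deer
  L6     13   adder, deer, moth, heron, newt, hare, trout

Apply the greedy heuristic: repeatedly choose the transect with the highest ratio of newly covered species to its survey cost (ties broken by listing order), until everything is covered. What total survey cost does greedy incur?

Pick 1: L3 adds 5 new (frog, owl, deer, badger, hare) at survey cost 8 (ratio 5/8).
Pick 2: L6 adds 5 new (adder, moth, heron, newt, trout) at survey cost 13 (ratio 5/13).
Pick 3: L1 adds 2 new (kingfisher, otter) at survey cost 11 (ratio 2/11).
Greedy total survey cost: 8 + 13 + 11 = 32.

32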